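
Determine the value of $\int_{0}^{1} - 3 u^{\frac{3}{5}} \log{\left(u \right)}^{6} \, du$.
$- \frac{10546875}{131072}$

Consider the simpler parametrised integral
$$J(a) = \int_{0}^{1} - 3 u^{a} \, du = - \frac{3}{a + 1}.$$

Differentiating under the integral sign brings down a factor of $\ln u$:
$$\frac{dJ}{da} = \int_{0}^{1} - 3 u^{a} \log{\left(u \right)} \, du = \frac{3}{\left(a + 1\right)^{2}}.$$

Repeating $6$ times in total — each differentiation brings down another $\ln u$ — gives
$$\frac{d^{6}J}{da^{6}} = \int_{0}^{1} - 3 u^{a} \log{\left(u \right)}^{6} \, du = - \frac{2160}{\left(a + 1\right)^{7}},$$
and the integrand here is exactly the target integrand, so $I = - \frac{2160}{\left(a + 1\right)^{7}}$.

Setting $a = \frac{3}{5}$:
$$I = - \frac{10546875}{131072}.$$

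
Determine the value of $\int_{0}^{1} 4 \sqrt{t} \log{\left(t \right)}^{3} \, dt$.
$- \frac{128}{27}$

Begin with the known integral
$$J(a) = \int_{0}^{1} 4 t^{a} \, dt = \frac{4}{a + 1}.$$

Differentiating under the integral sign brings down a factor of $\ln t$:
$$\frac{dJ}{da} = \int_{0}^{1} 4 t^{a} \log{\left(t \right)} \, dt = - \frac{4}{\left(a + 1\right)^{2}}.$$

Repeating $3$ times in total — each differentiation brings down another $\ln t$ — gives
$$\frac{d^{3}J}{da^{3}} = \int_{0}^{1} 4 t^{a} \log{\left(t \right)}^{3} \, dt = - \frac{24}{\left(a + 1\right)^{4}},$$
and the integrand here is exactly the target integrand, so $I = - \frac{24}{\left(a + 1\right)^{4}}$.

Setting $a = \frac{1}{2}$:
$$I = - \frac{128}{27}.$$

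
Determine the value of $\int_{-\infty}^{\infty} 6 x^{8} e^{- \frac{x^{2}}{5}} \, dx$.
$\frac{196875 \sqrt{5} \sqrt{\pi}}{8}$

Start from the elementary integral
$$J(a) = \int_{-\infty}^{\infty} 6 e^{- a x^{2}} \, dx = \frac{6 \sqrt{\pi}}{\sqrt{a}}.$$

Differentiating under the integral sign brings down a factor of $(-x^2)$:
$$\frac{dJ}{da} = \int_{-\infty}^{\infty} - 6 x^{2} e^{- a x^{2}} \, dx = - \frac{3 \sqrt{\pi}}{a^{\frac{3}{2}}}.$$

Repeating $4$ times in total — each differentiation brings down another $(-x^2)$ — gives
$$\frac{d^{4}J}{da^{4}} = \int_{-\infty}^{\infty} 6 x^{8} e^{- a x^{2}} \, dx = \frac{315 \sqrt{\pi}}{8 a^{\frac{9}{2}}},$$
and the integrand here is exactly the target integrand, so $I = \frac{315 \sqrt{\pi}}{8 a^{\frac{9}{2}}}$.

Setting $a = \frac{1}{5}$:
$$I = \frac{196875 \sqrt{5} \sqrt{\pi}}{8}.$$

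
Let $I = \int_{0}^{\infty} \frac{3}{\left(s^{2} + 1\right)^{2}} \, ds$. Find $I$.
$\frac{3 \pi}{4}$

Begin with the known result
$$J(a) = \int_{0}^{\infty} \frac{3}{a^{2} + s^{2}} \, ds = \frac{3 \pi}{2 a}.$$

Differentiating under the integral sign with respect to $a$,
$$\frac{dJ}{da} = \int_{0}^{\infty} - \frac{6 a}{\left(a^{2} + s^{2}\right)^{2}} \, ds = - \frac{3 \pi}{2 a^{2}},$$
so $\int_{0}^{\infty} \frac{3}{\left(a^{2} + s^{2}\right)^{2}} \, ds = \frac{3 \pi}{4 a^{3}}$.

Setting $a = 1$:
$$I = \frac{3 \pi}{4}.$$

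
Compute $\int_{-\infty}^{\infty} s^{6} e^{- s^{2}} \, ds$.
$\frac{15 \sqrt{\pi}}{8}$

Consider the simpler parametrised integral
$$J(a) = \int_{-\infty}^{\infty} e^{- a s^{2}} \, ds = \frac{\sqrt{\pi}}{\sqrt{a}}.$$

Differentiating under the integral sign brings down a factor of $(-s^2)$:
$$\frac{dJ}{da} = \int_{-\infty}^{\infty} - s^{2} e^{- a s^{2}} \, ds = - \frac{\sqrt{\pi}}{2 a^{\frac{3}{2}}}.$$

Repeating $3$ times in total — each differentiation brings down another $(-s^2)$ — gives
$$\frac{d^{3}J}{da^{3}} = \int_{-\infty}^{\infty} - s^{6} e^{- a s^{2}} \, ds = - \frac{15 \sqrt{\pi}}{8 a^{\frac{7}{2}}},$$
and the integrand here is $(-1)^{3}$ times the target integrand, so $I = (-1)^{3}\,\frac{d^{3}J}{da^{3}} = \frac{15 \sqrt{\pi}}{8 a^{\frac{7}{2}}}$.

Setting $a = 1$:
$$I = \frac{15 \sqrt{\pi}}{8}.$$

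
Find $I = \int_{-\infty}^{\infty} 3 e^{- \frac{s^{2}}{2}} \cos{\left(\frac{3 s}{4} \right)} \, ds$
$\frac{3 \sqrt{2} \sqrt{\pi}}{e^{\frac{9}{32}}}$

Treat the cosine frequency as a parameter and define $I(b) = \int_{-\infty}^{\infty} 3 e^{- \frac{s^{2}}{2}} \cos{\left(b s \right)} \, ds$.

Differentiating under the integral sign,
$$I'(b) = \int_{-\infty}^{\infty} - 3 s e^{- \frac{s^{2}}{2}} \sin{\left(b s \right)} \, ds.$$

Integrate $\int_{-\infty}^{\infty} s \sin(b s)\, e^{- \frac{s^{2}}{2}}\, ds$ by parts with $u = \sin(b s)$ and $dv = s\, e^{- \frac{s^{2}}{2}}\, ds$, giving $v = - e^{- \frac{s^{2}}{2}}$. The boundary term vanishes and
$$\int_{-\infty}^{\infty} s \sin(b s)\, e^{- \frac{s^{2}}{2}}\, ds = b \int_{-\infty}^{\infty} \cos(b s)\, e^{- \frac{s^{2}}{2}}\, ds,$$
so $I'(b) = - b\, I(b)$.

This is a separable first-order ODE; solving with the initial condition $I(0) = \int_{-\infty}^{\infty} 3 e^{- \frac{s^{2}}{2}}\,ds = 3 \sqrt{2} \sqrt{\pi}$ gives
$$I(b) = 3 \sqrt{2} \sqrt{\pi} e^{- \frac{b^{2}}{2}}.$$

Setting $b = \frac{3}{4}$:
$$I = \frac{3 \sqrt{2} \sqrt{\pi}}{e^{\frac{9}{32}}}.$$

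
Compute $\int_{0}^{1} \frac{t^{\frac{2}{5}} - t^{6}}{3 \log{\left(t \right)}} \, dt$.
$- \frac{\log{\left(5 \right)}}{3}$

Introduce a parameter $a$ in the exponent: let $I(a) = \int_{0}^{1} \frac{t^{\frac{2}{5}} - t^{a}}{3 \log{\left(t \right)}} \, dt$.

Since $\dfrac{\partial}{\partial a}\,t^{a} = t^{a} \ln t$, the $\ln t$ in the denominator cancels and
$$\frac{dI}{da} = \int_{0}^{1} - \frac{1}{3} t^{a} \, dt = - \frac{1}{3} \left[\frac{t^{a+1}}{a+1}\right]_0^1 = - \frac{1}{3 a + 3}.$$

Integrating with respect to $a$ gives $I(a) = - \frac{\log{\left(a + 1 \right)}}{3} - \frac{\log{\left(5 \right)}}{3} + \frac{\log{\left(7 \right)}}{3} + C$.

At $a = \frac{2}{5}$ the integrand is identically $0$, so $I(\frac{2}{5}) = 0$. The closed form gives $0$, hence $C = 0$.

Setting $a = 6$:
$$I = - \frac{\log{\left(5 \right)}}{3}.$$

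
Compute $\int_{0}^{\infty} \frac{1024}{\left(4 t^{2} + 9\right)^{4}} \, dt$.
$\frac{80 \pi}{2187}$

Recall the elementary integral
$$J(a) = \int_{0}^{\infty} \frac{4}{a^{2} + t^{2}} \, dt = \frac{2 \pi}{a}.$$

Differentiating under the integral sign with respect to $a$,
$$\frac{dJ}{da} = \int_{0}^{\infty} - \frac{8 a}{\left(a^{2} + t^{2}\right)^{2}} \, dt = - \frac{2 \pi}{a^{2}},$$
so $\int_{0}^{\infty} \frac{4}{\left(a^{2} + t^{2}\right)^{2}} \, dt = \frac{\pi}{a^{3}}$.

Repeating — each differentiation of $1/(t^2+a^2)^j$ produces $-2ja/(t^2+a^2)^{j+1}$ — and dividing through by $-2ja$ at each step yields, after $3$ differentiations in total,
$$\int_{0}^{\infty} \frac{4}{\left(a^{2} + t^{2}\right)^{4}} \, dt = \frac{5 \pi}{8 a^{7}}.$$

Setting $a = \frac{3}{2}$:
$$I = \frac{80 \pi}{2187}.$$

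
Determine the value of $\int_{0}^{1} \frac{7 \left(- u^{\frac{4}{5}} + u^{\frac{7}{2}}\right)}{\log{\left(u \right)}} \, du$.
$- \log{\left(\frac{128}{78125} \right)}$

Introduce a parameter $a$ in the exponent: let $I(a) = \int_{0}^{1} \frac{7 \left(u^{\frac{7}{2}} - u^{a}\right)}{\log{\left(u \right)}} \, du$.

Since $\dfrac{\partial}{\partial a}\,u^{a} = u^{a} \ln u$, the $\ln u$ in the denominator cancels and
$$\frac{dI}{da} = \int_{0}^{1} -7 u^{a} \, du = -7 \left[\frac{u^{a+1}}{a+1}\right]_0^1 = - \frac{7}{a + 1}.$$

Integrating with respect to $a$ gives $I(a) = - \log{\left(\frac{128 \left(a + 1\right)^{7}}{4782969} \right)} + C$.

At $a = \frac{7}{2}$ the integrand is identically $0$, so $I(\frac{7}{2}) = 0$. The closed form gives $0$, hence $C = 0$.

Setting $a = \frac{4}{5}$:
$$I = - \log{\left(\frac{128}{78125} \right)}.$$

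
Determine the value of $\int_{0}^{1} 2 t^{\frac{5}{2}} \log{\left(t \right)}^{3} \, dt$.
$- \frac{192}{2401}$

Start from the elementary integral
$$J(a) = \int_{0}^{1} 2 t^{a} \, dt = \frac{2}{a + 1}.$$

Differentiating under the integral sign brings down a factor of $\ln t$:
$$\frac{dJ}{da} = \int_{0}^{1} 2 t^{a} \log{\left(t \right)} \, dt = - \frac{2}{\left(a + 1\right)^{2}}.$$

Repeating $3$ times in total — each differentiation brings down another $\ln t$ — gives
$$\frac{d^{3}J}{da^{3}} = \int_{0}^{1} 2 t^{a} \log{\left(t \right)}^{3} \, dt = - \frac{12}{\left(a + 1\right)^{4}},$$
and the integrand here is exactly the target integrand, so $I = - \frac{12}{\left(a + 1\right)^{4}}$.

Setting $a = \frac{5}{2}$:
$$I = - \frac{192}{2401}.$$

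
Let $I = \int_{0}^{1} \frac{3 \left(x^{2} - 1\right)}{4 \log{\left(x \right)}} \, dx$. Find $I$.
$\frac{3 \log{\left(3 \right)}}{4}$

Replace the exponent $2$ by a parameter $a$: let $I(a) = \int_{0}^{1} \frac{3 \left(x^{a} - 1\right)}{4 \log{\left(x \right)}} \, dx$.

Since $\dfrac{\partial}{\partial a}\,x^{a} = x^{a} \ln x$, the $\ln x$ in the denominator cancels and
$$\frac{dI}{da} = \int_{0}^{1} \frac{3}{4} x^{a} \, dx = \frac{3}{4} \left[\frac{x^{a+1}}{a+1}\right]_0^1 = \frac{3}{4 \left(a + 1\right)}.$$

Integrating with respect to $a$ gives $I(a) = \frac{3 \log{\left(a + 1 \right)}}{4} + C$.

At $a = 0$ the integrand is identically $0$, so $I(0) = 0$. The closed form gives $0$, hence $C = 0$.

Setting $a = 2$:
$$I = \frac{3 \log{\left(3 \right)}}{4}.$$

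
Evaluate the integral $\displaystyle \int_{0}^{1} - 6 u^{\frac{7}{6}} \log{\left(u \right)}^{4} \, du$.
$- \frac{1119744}{371293}$

Begin with the known integral
$$J(a) = \int_{0}^{1} - 6 u^{a} \, du = - \frac{6}{a + 1}.$$

Differentiating under the integral sign brings down a factor of $\ln u$:
$$\frac{dJ}{da} = \int_{0}^{1} - 6 u^{a} \log{\left(u \right)} \, du = \frac{6}{\left(a + 1\right)^{2}}.$$

Repeating $4$ times in total — each differentiation brings down another $\ln u$ — gives
$$\frac{d^{4}J}{da^{4}} = \int_{0}^{1} - 6 u^{a} \log{\left(u \right)}^{4} \, du = - \frac{144}{\left(a + 1\right)^{5}},$$
and the integrand here is exactly the target integrand, so $I = - \frac{144}{\left(a + 1\right)^{5}}$.

Setting $a = \frac{7}{6}$:
$$I = - \frac{1119744}{371293}.$$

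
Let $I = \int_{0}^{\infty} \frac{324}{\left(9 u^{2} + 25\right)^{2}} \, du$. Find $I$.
$\frac{27 \pi}{125}$

Begin with the known result
$$J(a) = \int_{0}^{\infty} \frac{4}{a^{2} + u^{2}} \, du = \frac{2 \pi}{a}.$$

Differentiating under the integral sign with respect to $a$,
$$\frac{dJ}{da} = \int_{0}^{\infty} - \frac{8 a}{\left(a^{2} + u^{2}\right)^{2}} \, du = - \frac{2 \pi}{a^{2}},$$
so $\int_{0}^{\infty} \frac{4}{\left(a^{2} + u^{2}\right)^{2}} \, du = \frac{\pi}{a^{3}}$.

Setting $a = \frac{5}{3}$:
$$I = \frac{27 \pi}{125}.$$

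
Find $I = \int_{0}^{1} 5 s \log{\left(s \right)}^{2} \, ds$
$\frac{5}{4}$

Consider the simpler parametrised integral
$$J(a) = \int_{0}^{1} 5 s^{a} \, ds = \frac{5}{a + 1}.$$

Differentiating under the integral sign brings down a factor of $\ln s$:
$$\frac{dJ}{da} = \int_{0}^{1} 5 s^{a} \log{\left(s \right)} \, ds = - \frac{5}{\left(a + 1\right)^{2}}.$$

Repeating twice in total — each differentiation brings down another $\ln s$ — gives
$$\frac{d^{2}J}{da^{2}} = \int_{0}^{1} 5 s^{a} \log{\left(s \right)}^{2} \, ds = \frac{10}{\left(a + 1\right)^{3}},$$
and the integrand here is exactly the target integrand, so $I = \frac{10}{\left(a + 1\right)^{3}}$.

Setting $a = 1$:
$$I = \frac{5}{4}.$$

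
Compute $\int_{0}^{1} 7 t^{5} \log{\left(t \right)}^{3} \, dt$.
$- \frac{7}{216}$

Start from the elementary integral
$$J(a) = \int_{0}^{1} 7 t^{a} \, dt = \frac{7}{a + 1}.$$

Differentiating under the integral sign brings down a factor of $\ln t$:
$$\frac{dJ}{da} = \int_{0}^{1} 7 t^{a} \log{\left(t \right)} \, dt = - \frac{7}{\left(a + 1\right)^{2}}.$$

Repeating $3$ times in total — each differentiation brings down another $\ln t$ — gives
$$\frac{d^{3}J}{da^{3}} = \int_{0}^{1} 7 t^{a} \log{\left(t \right)}^{3} \, dt = - \frac{42}{\left(a + 1\right)^{4}},$$
and the integrand here is exactly the target integrand, so $I = - \frac{42}{\left(a + 1\right)^{4}}$.

Setting $a = 5$:
$$I = - \frac{7}{216}.$$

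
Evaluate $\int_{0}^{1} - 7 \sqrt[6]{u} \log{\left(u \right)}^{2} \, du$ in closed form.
$- \frac{432}{49}$

Start from the elementary integral
$$J(a) = \int_{0}^{1} - 7 u^{a} \, du = - \frac{7}{a + 1}.$$

Differentiating under the integral sign brings down a factor of $\ln u$:
$$\frac{dJ}{da} = \int_{0}^{1} - 7 u^{a} \log{\left(u \right)} \, du = \frac{7}{\left(a + 1\right)^{2}}.$$

Repeating twice in total — each differentiation brings down another $\ln u$ — gives
$$\frac{d^{2}J}{da^{2}} = \int_{0}^{1} - 7 u^{a} \log{\left(u \right)}^{2} \, du = - \frac{14}{\left(a + 1\right)^{3}},$$
and the integrand here is exactly the target integrand, so $I = - \frac{14}{\left(a + 1\right)^{3}}$.

Setting $a = \frac{1}{6}$:
$$I = - \frac{432}{49}.$$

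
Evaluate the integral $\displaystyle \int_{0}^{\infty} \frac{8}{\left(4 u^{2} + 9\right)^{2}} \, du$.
$\frac{\pi}{27}$

Recall the elementary integral
$$J(a) = \int_{0}^{\infty} \frac{1}{2 \left(a^{2} + u^{2}\right)} \, du = \frac{\pi}{4 a}.$$

Differentiating under the integral sign with respect to $a$,
$$\frac{dJ}{da} = \int_{0}^{\infty} - \frac{a}{\left(a^{2} + u^{2}\right)^{2}} \, du = - \frac{\pi}{4 a^{2}},$$
so $\int_{0}^{\infty} \frac{1}{2 \left(a^{2} + u^{2}\right)^{2}} \, du = \frac{\pi}{8 a^{3}}$.

Setting $a = \frac{3}{2}$:
$$I = \frac{\pi}{27}.$$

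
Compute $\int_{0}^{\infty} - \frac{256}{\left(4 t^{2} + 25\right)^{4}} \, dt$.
$- \frac{4 \pi}{15625}$

Begin with the known result
$$J(a) = \int_{0}^{\infty} - \frac{1}{a^{2} + t^{2}} \, dt = - \frac{\pi}{2 a}.$$

Differentiating under the integral sign with respect to $a$,
$$\frac{dJ}{da} = \int_{0}^{\infty} \frac{2 a}{\left(a^{2} + t^{2}\right)^{2}} \, dt = \frac{\pi}{2 a^{2}},$$
so $\int_{0}^{\infty} - \frac{1}{\left(a^{2} + t^{2}\right)^{2}} \, dt = - \frac{\pi}{4 a^{3}}$.

Repeating — each differentiation of $1/(t^2+a^2)^j$ produces $-2ja/(t^2+a^2)^{j+1}$ — and dividing through by $-2ja$ at each step yields, after $3$ differentiations in total,
$$\int_{0}^{\infty} - \frac{1}{\left(a^{2} + t^{2}\right)^{4}} \, dt = - \frac{5 \pi}{32 a^{7}}.$$

Setting $a = \frac{5}{2}$:
$$I = - \frac{4 \pi}{15625}.$$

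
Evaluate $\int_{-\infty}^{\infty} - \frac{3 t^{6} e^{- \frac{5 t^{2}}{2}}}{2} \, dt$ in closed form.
$- \frac{9 \sqrt{10} \sqrt{\pi}}{250}$

Consider the simpler parametrised integral
$$J(a) = \int_{-\infty}^{\infty} - \frac{3 e^{- a t^{2}}}{2} \, dt = - \frac{3 \sqrt{\pi}}{2 \sqrt{a}}.$$

Differentiating under the integral sign brings down a factor of $(-t^2)$:
$$\frac{dJ}{da} = \int_{-\infty}^{\infty} \frac{3 t^{2} e^{- a t^{2}}}{2} \, dt = \frac{3 \sqrt{\pi}}{4 a^{\frac{3}{2}}}.$$

Repeating $3$ times in total — each differentiation brings down another $(-t^2)$ — gives
$$\frac{d^{3}J}{da^{3}} = \int_{-\infty}^{\infty} \frac{3 t^{6} e^{- a t^{2}}}{2} \, dt = \frac{45 \sqrt{\pi}}{16 a^{\frac{7}{2}}},$$
and the integrand here is $(-1)^{3}$ times the target integrand, so $I = (-1)^{3}\,\frac{d^{3}J}{da^{3}} = - \frac{45 \sqrt{\pi}}{16 a^{\frac{7}{2}}}$.

Setting $a = \frac{5}{2}$:
$$I = - \frac{9 \sqrt{10} \sqrt{\pi}}{250}.$$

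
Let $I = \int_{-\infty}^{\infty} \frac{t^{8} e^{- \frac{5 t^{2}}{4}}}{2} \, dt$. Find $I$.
$\frac{336 \sqrt{5} \sqrt{\pi}}{625}$

Start from the elementary integral
$$J(a) = \int_{-\infty}^{\infty} \frac{e^{- a t^{2}}}{2} \, dt = \frac{\sqrt{\pi}}{2 \sqrt{a}}.$$

Differentiating under the integral sign brings down a factor of $(-t^2)$:
$$\frac{dJ}{da} = \int_{-\infty}^{\infty} - \frac{t^{2} e^{- a t^{2}}}{2} \, dt = - \frac{\sqrt{\pi}}{4 a^{\frac{3}{2}}}.$$

Repeating $4$ times in total — each differentiation brings down another $(-t^2)$ — gives
$$\frac{d^{4}J}{da^{4}} = \int_{-\infty}^{\infty} \frac{t^{8} e^{- a t^{2}}}{2} \, dt = \frac{105 \sqrt{\pi}}{32 a^{\frac{9}{2}}},$$
and the integrand here is exactly the target integrand, so $I = \frac{105 \sqrt{\pi}}{32 a^{\frac{9}{2}}}$.

Setting $a = \frac{5}{4}$:
$$I = \frac{336 \sqrt{5} \sqrt{\pi}}{625}.$$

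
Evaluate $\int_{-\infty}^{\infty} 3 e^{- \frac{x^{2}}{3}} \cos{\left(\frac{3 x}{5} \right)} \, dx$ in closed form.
$\frac{3 \sqrt{3} \sqrt{\pi}}{e^{\frac{27}{100}}}$

Define $I(b) = \int_{-\infty}^{\infty} 3 e^{- \frac{x^{2}}{3}} \cos{\left(b x \right)} \, dx$.

Differentiating under the integral sign,
$$I'(b) = \int_{-\infty}^{\infty} - 3 x e^{- \frac{x^{2}}{3}} \sin{\left(b x \right)} \, dx.$$

Integrate $\int_{-\infty}^{\infty} x \sin(b x)\, e^{- \frac{x^{2}}{3}}\, dx$ by parts with $u = \sin(b x)$ and $dv = x\, e^{- \frac{x^{2}}{3}}\, dx$, giving $v = - \frac{3 e^{- \frac{x^{2}}{3}}}{2}$. The boundary term vanishes and
$$\int_{-\infty}^{\infty} x \sin(b x)\, e^{- \frac{x^{2}}{3}}\, dx = \frac{3 b}{2} \int_{-\infty}^{\infty} \cos(b x)\, e^{- \frac{x^{2}}{3}}\, dx,$$
so $I'(b) = - \frac{3 b}{2}\, I(b)$.

This is a separable first-order ODE; solving with the initial condition $I(0) = \int_{-\infty}^{\infty} 3 e^{- \frac{x^{2}}{3}}\,dx = 3 \sqrt{3} \sqrt{\pi}$ gives
$$I(b) = 3 \sqrt{3} \sqrt{\pi} e^{- \frac{3 b^{2}}{4}}.$$

Setting $b = \frac{3}{5}$:
$$I = \frac{3 \sqrt{3} \sqrt{\pi}}{e^{\frac{27}{100}}}.$$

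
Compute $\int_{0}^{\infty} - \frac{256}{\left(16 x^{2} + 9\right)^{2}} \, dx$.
$- \frac{16 \pi}{27}$

Recall the elementary integral
$$J(a) = \int_{0}^{\infty} - \frac{1}{a^{2} + x^{2}} \, dx = - \frac{\pi}{2 a}.$$

Differentiating under the integral sign with respect to $a$,
$$\frac{dJ}{da} = \int_{0}^{\infty} \frac{2 a}{\left(a^{2} + x^{2}\right)^{2}} \, dx = \frac{\pi}{2 a^{2}},$$
so $\int_{0}^{\infty} - \frac{1}{\left(a^{2} + x^{2}\right)^{2}} \, dx = - \frac{\pi}{4 a^{3}}$.

Setting $a = \frac{3}{4}$:
$$I = - \frac{16 \pi}{27}.$$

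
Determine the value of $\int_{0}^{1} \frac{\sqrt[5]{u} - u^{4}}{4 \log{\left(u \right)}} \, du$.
$- \frac{\log{\left(5 \right)}}{2} + \frac{\log{\left(6 \right)}}{4}$

Consider the one-parameter family: let $I(a) = \int_{0}^{1} \frac{\sqrt[5]{u} - u^{a}}{4 \log{\left(u \right)}} \, du$.

Since $\dfrac{\partial}{\partial a}\,u^{a} = u^{a} \ln u$, the $\ln u$ in the denominator cancels and
$$\frac{dI}{da} = \int_{0}^{1} - \frac{1}{4} u^{a} \, du = - \frac{1}{4} \left[\frac{u^{a+1}}{a+1}\right]_0^1 = - \frac{1}{4 a + 4}.$$

Integrating with respect to $a$ gives $I(a) = - \frac{\log{\left(a + 1 \right)}}{4} - \frac{\log{\left(5 \right)}}{4} + \frac{\log{\left(6 \right)}}{4} + C$.

At $a = \frac{1}{5}$ the integrand is identically $0$, so $I(\frac{1}{5}) = 0$. The closed form gives $0$, hence $C = 0$.

Setting $a = 4$:
$$I = - \frac{\log{\left(5 \right)}}{2} + \frac{\log{\left(6 \right)}}{4}.$$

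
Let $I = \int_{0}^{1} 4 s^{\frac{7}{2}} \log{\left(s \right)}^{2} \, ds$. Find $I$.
$\frac{64}{729}$

Consider the simpler parametrised integral
$$J(a) = \int_{0}^{1} 4 s^{a} \, ds = \frac{4}{a + 1}.$$

Differentiating under the integral sign brings down a factor of $\ln s$:
$$\frac{dJ}{da} = \int_{0}^{1} 4 s^{a} \log{\left(s \right)} \, ds = - \frac{4}{\left(a + 1\right)^{2}}.$$

Repeating twice in total — each differentiation brings down another $\ln s$ — gives
$$\frac{d^{2}J}{da^{2}} = \int_{0}^{1} 4 s^{a} \log{\left(s \right)}^{2} \, ds = \frac{8}{\left(a + 1\right)^{3}},$$
and the integrand here is exactly the target integrand, so $I = \frac{8}{\left(a + 1\right)^{3}}$.

Setting $a = \frac{7}{2}$:
$$I = \frac{64}{729}.$$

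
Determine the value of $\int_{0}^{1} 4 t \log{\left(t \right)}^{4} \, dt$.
$3$

Consider the simpler parametrised integral
$$J(a) = \int_{0}^{1} 4 t^{a} \, dt = \frac{4}{a + 1}.$$

Differentiating under the integral sign brings down a factor of $\ln t$:
$$\frac{dJ}{da} = \int_{0}^{1} 4 t^{a} \log{\left(t \right)} \, dt = - \frac{4}{\left(a + 1\right)^{2}}.$$

Repeating $4$ times in total — each differentiation brings down another $\ln t$ — gives
$$\frac{d^{4}J}{da^{4}} = \int_{0}^{1} 4 t^{a} \log{\left(t \right)}^{4} \, dt = \frac{96}{\left(a + 1\right)^{5}},$$
and the integrand here is exactly the target integrand, so $I = \frac{96}{\left(a + 1\right)^{5}}$.

Setting $a = 1$:
$$I = 3.$$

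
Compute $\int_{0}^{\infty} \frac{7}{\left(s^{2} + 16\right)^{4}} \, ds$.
$\frac{35 \pi}{524288}$

Start from the standard arctangent integral
$$J(a) = \int_{0}^{\infty} \frac{7}{a^{2} + s^{2}} \, ds = \frac{7 \pi}{2 a}.$$

Differentiating under the integral sign with respect to $a$,
$$\frac{dJ}{da} = \int_{0}^{\infty} - \frac{14 a}{\left(a^{2} + s^{2}\right)^{2}} \, ds = - \frac{7 \pi}{2 a^{2}},$$
so $\int_{0}^{\infty} \frac{7}{\left(a^{2} + s^{2}\right)^{2}} \, ds = \frac{7 \pi}{4 a^{3}}$.

Repeating — each differentiation of $1/(s^2+a^2)^j$ produces $-2ja/(s^2+a^2)^{j+1}$ — and dividing through by $-2ja$ at each step yields, after $3$ differentiations in total,
$$\int_{0}^{\infty} \frac{7}{\left(a^{2} + s^{2}\right)^{4}} \, ds = \frac{35 \pi}{32 a^{7}}.$$

Setting $a = 4$:
$$I = \frac{35 \pi}{524288}.$$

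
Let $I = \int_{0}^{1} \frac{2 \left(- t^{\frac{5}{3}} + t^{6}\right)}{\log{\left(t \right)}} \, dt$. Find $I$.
$\log{\left(\frac{441}{64} \right)}$

Introduce a parameter $a$ in the exponent: let $I(a) = \int_{0}^{1} \frac{2 \left(- t^{\frac{5}{3}} + t^{a}\right)}{\log{\left(t \right)}} \, dt$.

Since $\dfrac{\partial}{\partial a}\,t^{a} = t^{a} \ln t$, the $\ln t$ in the denominator cancels and
$$\frac{dI}{da} = \int_{0}^{1} 2 t^{a} \, dt = 2 \left[\frac{t^{a+1}}{a+1}\right]_0^1 = \frac{2}{a + 1}.$$

Integrating with respect to $a$ gives $I(a) = \log{\left(\frac{9 \left(a + 1\right)^{2}}{64} \right)} + C$.

At $a = \frac{5}{3}$ the integrand is identically $0$, so $I(\frac{5}{3}) = 0$. The closed form gives $0$, hence $C = 0$.

Setting $a = 6$:
$$I = \log{\left(\frac{441}{64} \right)}.$$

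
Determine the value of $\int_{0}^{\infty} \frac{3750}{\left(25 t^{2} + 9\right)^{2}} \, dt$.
$\frac{125 \pi}{18}$

Begin with the known result
$$J(a) = \int_{0}^{\infty} \frac{6}{a^{2} + t^{2}} \, dt = \frac{3 \pi}{a}.$$

Differentiating under the integral sign with respect to $a$,
$$\frac{dJ}{da} = \int_{0}^{\infty} - \frac{12 a}{\left(a^{2} + t^{2}\right)^{2}} \, dt = - \frac{3 \pi}{a^{2}},$$
so $\int_{0}^{\infty} \frac{6}{\left(a^{2} + t^{2}\right)^{2}} \, dt = \frac{3 \pi}{2 a^{3}}$.

Setting $a = \frac{3}{5}$:
$$I = \frac{125 \pi}{18}.$$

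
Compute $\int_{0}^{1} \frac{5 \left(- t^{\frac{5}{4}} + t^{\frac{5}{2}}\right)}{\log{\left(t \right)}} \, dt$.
$- \log{\left(\frac{59049}{537824} \right)}$

Consider the one-parameter family: let $I(a) = \int_{0}^{1} \frac{5 \left(t^{\frac{5}{2}} - t^{a}\right)}{\log{\left(t \right)}} \, dt$.

Since $\dfrac{\partial}{\partial a}\,t^{a} = t^{a} \ln t$, the $\ln t$ in the denominator cancels and
$$\frac{dI}{da} = \int_{0}^{1} -5 t^{a} \, dt = -5 \left[\frac{t^{a+1}}{a+1}\right]_0^1 = - \frac{5}{a + 1}.$$

Integrating with respect to $a$ gives $I(a) = - \log{\left(\frac{32 \left(a + 1\right)^{5}}{16807} \right)} + C$.

At $a = \frac{5}{2}$ the integrand is identically $0$, so $I(\frac{5}{2}) = 0$. The closed form gives $0$, hence $C = 0$.

Setting $a = \frac{5}{4}$:
$$I = - \log{\left(\frac{59049}{537824} \right)}.$$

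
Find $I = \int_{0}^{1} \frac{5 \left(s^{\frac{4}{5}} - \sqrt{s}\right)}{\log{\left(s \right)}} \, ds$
$- \log{\left(\frac{3125}{7776} \right)}$

Consider the one-parameter family: let $I(a) = \int_{0}^{1} \frac{5 \left(s^{\frac{4}{5}} - s^{a}\right)}{\log{\left(s \right)}} \, ds$.

Since $\dfrac{\partial}{\partial a}\,s^{a} = s^{a} \ln s$, the $\ln s$ in the denominator cancels and
$$\frac{dI}{da} = \int_{0}^{1} -5 s^{a} \, ds = -5 \left[\frac{s^{a+1}}{a+1}\right]_0^1 = - \frac{5}{a + 1}.$$

Integrating with respect to $a$ gives $I(a) = - \log{\left(\frac{3125 \left(a + 1\right)^{5}}{59049} \right)} + C$.

At $a = \frac{4}{5}$ the integrand is identically $0$, so $I(\frac{4}{5}) = 0$. The closed form gives $0$, hence $C = 0$.

Setting $a = \frac{1}{2}$:
$$I = - \log{\left(\frac{3125}{7776} \right)}.$$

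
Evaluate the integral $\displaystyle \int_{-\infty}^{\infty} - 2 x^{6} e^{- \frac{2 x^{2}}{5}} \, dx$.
$- \frac{1875 \sqrt{10} \sqrt{\pi}}{64}$

Consider the simpler parametrised integral
$$J(a) = \int_{-\infty}^{\infty} - 2 e^{- a x^{2}} \, dx = - \frac{2 \sqrt{\pi}}{\sqrt{a}}.$$

Differentiating under the integral sign brings down a factor of $(-x^2)$:
$$\frac{dJ}{da} = \int_{-\infty}^{\infty} 2 x^{2} e^{- a x^{2}} \, dx = \frac{\sqrt{\pi}}{a^{\frac{3}{2}}}.$$

Repeating $3$ times in total — each differentiation brings down another $(-x^2)$ — gives
$$\frac{d^{3}J}{da^{3}} = \int_{-\infty}^{\infty} 2 x^{6} e^{- a x^{2}} \, dx = \frac{15 \sqrt{\pi}}{4 a^{\frac{7}{2}}},$$
and the integrand here is $(-1)^{3}$ times the target integrand, so $I = (-1)^{3}\,\frac{d^{3}J}{da^{3}} = - \frac{15 \sqrt{\pi}}{4 a^{\frac{7}{2}}}$.

Setting $a = \frac{2}{5}$:
$$I = - \frac{1875 \sqrt{10} \sqrt{\pi}}{64}.$$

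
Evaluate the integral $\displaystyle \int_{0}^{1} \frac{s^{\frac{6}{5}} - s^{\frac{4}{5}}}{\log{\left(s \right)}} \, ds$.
$- \log{\left(\frac{9}{11} \right)}$

Introduce a parameter $a$ in the exponent: let $I(a) = \int_{0}^{1} \frac{s^{\frac{6}{5}} - s^{a}}{\log{\left(s \right)}} \, ds$.

Since $\dfrac{\partial}{\partial a}\,s^{a} = s^{a} \ln s$, the $\ln s$ in the denominator cancels and
$$\frac{dI}{da} = \int_{0}^{1} -1 s^{a} \, ds = -1 \left[\frac{s^{a+1}}{a+1}\right]_0^1 = - \frac{1}{a + 1}.$$

Integrating with respect to $a$ gives $I(a) = - \log{\left(\frac{5 a}{11} + \frac{5}{11} \right)} + C$.

At $a = \frac{6}{5}$ the integrand is identically $0$, so $I(\frac{6}{5}) = 0$. The closed form gives $0$, hence $C = 0$.

Setting $a = \frac{4}{5}$:
$$I = - \log{\left(\frac{9}{11} \right)}.$$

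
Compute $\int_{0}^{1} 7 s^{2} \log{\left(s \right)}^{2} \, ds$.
$\frac{14}{27}$

Start from the elementary integral
$$J(a) = \int_{0}^{1} 7 s^{a} \, ds = \frac{7}{a + 1}.$$

Differentiating under the integral sign brings down a factor of $\ln s$:
$$\frac{dJ}{da} = \int_{0}^{1} 7 s^{a} \log{\left(s \right)} \, ds = - \frac{7}{\left(a + 1\right)^{2}}.$$

Repeating twice in total — each differentiation brings down another $\ln s$ — gives
$$\frac{d^{2}J}{da^{2}} = \int_{0}^{1} 7 s^{a} \log{\left(s \right)}^{2} \, ds = \frac{14}{\left(a + 1\right)^{3}},$$
and the integrand here is exactly the target integrand, so $I = \frac{14}{\left(a + 1\right)^{3}}$.

Setting $a = 2$:
$$I = \frac{14}{27}.$$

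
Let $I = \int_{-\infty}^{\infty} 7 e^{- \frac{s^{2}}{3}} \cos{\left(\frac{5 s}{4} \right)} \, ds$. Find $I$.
$\frac{7 \sqrt{3} \sqrt{\pi}}{e^{\frac{75}{64}}}$

Treat the cosine frequency as a parameter and define $I(b) = \int_{-\infty}^{\infty} 7 e^{- \frac{s^{2}}{3}} \cos{\left(b s \right)} \, ds$.

Differentiating under the integral sign,
$$I'(b) = \int_{-\infty}^{\infty} - 7 s e^{- \frac{s^{2}}{3}} \sin{\left(b s \right)} \, ds.$$

Integrate $\int_{-\infty}^{\infty} s \sin(b s)\, e^{- \frac{s^{2}}{3}}\, ds$ by parts with $u = \sin(b s)$ and $dv = s\, e^{- \frac{s^{2}}{3}}\, ds$, giving $v = - \frac{3 e^{- \frac{s^{2}}{3}}}{2}$. The boundary term vanishes and
$$\int_{-\infty}^{\infty} s \sin(b s)\, e^{- \frac{s^{2}}{3}}\, ds = \frac{3 b}{2} \int_{-\infty}^{\infty} \cos(b s)\, e^{- \frac{s^{2}}{3}}\, ds,$$
so $I'(b) = - \frac{3 b}{2}\, I(b)$.

This is a separable first-order ODE; solving with the initial condition $I(0) = \int_{-\infty}^{\infty} 7 e^{- \frac{s^{2}}{3}}\,ds = 7 \sqrt{3} \sqrt{\pi}$ gives
$$I(b) = 7 \sqrt{3} \sqrt{\pi} e^{- \frac{3 b^{2}}{4}}.$$

Setting $b = \frac{5}{4}$:
$$I = \frac{7 \sqrt{3} \sqrt{\pi}}{e^{\frac{75}{64}}}.$$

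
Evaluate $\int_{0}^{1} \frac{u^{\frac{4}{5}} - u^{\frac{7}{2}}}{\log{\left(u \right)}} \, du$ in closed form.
$- \log{\left(5 \right)} + \log{\left(2 \right)}$

Consider the one-parameter family: let $I(a) = \int_{0}^{1} \frac{u^{\frac{4}{5}} - u^{a}}{\log{\left(u \right)}} \, du$.

Since $\dfrac{\partial}{\partial a}\,u^{a} = u^{a} \ln u$, the $\ln u$ in the denominator cancels and
$$\frac{dI}{da} = \int_{0}^{1} -1 u^{a} \, du = -1 \left[\frac{u^{a+1}}{a+1}\right]_0^1 = - \frac{1}{a + 1}.$$

Integrating with respect to $a$ gives $I(a) = - \log{\left(\frac{5 a}{9} + \frac{5}{9} \right)} + C$.

At $a = \frac{4}{5}$ the integrand is identically $0$, so $I(\frac{4}{5}) = 0$. The closed form gives $0$, hence $C = 0$.

Setting $a = \frac{7}{2}$:
$$I = - \log{\left(5 \right)} + \log{\left(2 \right)}.$$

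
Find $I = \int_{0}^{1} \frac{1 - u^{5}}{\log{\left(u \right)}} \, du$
$- \log{\left(6 \right)}$

Replace the exponent $5$ by a parameter $a$: let $I(a) = \int_{0}^{1} \frac{1 - u^{a}}{\log{\left(u \right)}} \, du$.

Since $\dfrac{\partial}{\partial a}\,u^{a} = u^{a} \ln u$, the $\ln u$ in the denominator cancels and
$$\frac{dI}{da} = \int_{0}^{1} -1 u^{a} \, du = -1 \left[\frac{u^{a+1}}{a+1}\right]_0^1 = - \frac{1}{a + 1}.$$

Integrating with respect to $a$ gives $I(a) = - \log{\left(a + 1 \right)} + C$.

At $a = 0$ the integrand is identically $0$, so $I(0) = 0$. The closed form gives $0$, hence $C = 0$.

Setting $a = 5$:
$$I = - \log{\left(6 \right)}.$$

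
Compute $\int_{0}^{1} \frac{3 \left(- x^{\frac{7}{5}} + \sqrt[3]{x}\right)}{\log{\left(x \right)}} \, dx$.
$\log{\left(\frac{125}{729} \right)}$

Replace the exponent $\frac{1}{3}$ by a parameter $a$: let $I(a) = \int_{0}^{1} \frac{3 \left(- x^{\frac{7}{5}} + x^{a}\right)}{\log{\left(x \right)}} \, dx$.

Since $\dfrac{\partial}{\partial a}\,x^{a} = x^{a} \ln x$, the $\ln x$ in the denominator cancels and
$$\frac{dI}{da} = \int_{0}^{1} 3 x^{a} \, dx = 3 \left[\frac{x^{a+1}}{a+1}\right]_0^1 = \frac{3}{a + 1}.$$

Integrating with respect to $a$ gives $I(a) = \log{\left(\frac{125 \left(a + 1\right)^{3}}{1728} \right)} + C$.

At $a = \frac{7}{5}$ the integrand is identically $0$, so $I(\frac{7}{5}) = 0$. The closed form gives $0$, hence $C = 0$.

Setting $a = \frac{1}{3}$:
$$I = \log{\left(\frac{125}{729} \right)}.$$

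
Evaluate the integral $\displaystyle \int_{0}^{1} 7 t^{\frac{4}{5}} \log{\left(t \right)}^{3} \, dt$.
$- \frac{8750}{2187}$

Begin with the known integral
$$J(a) = \int_{0}^{1} 7 t^{a} \, dt = \frac{7}{a + 1}.$$

Differentiating under the integral sign brings down a factor of $\ln t$:
$$\frac{dJ}{da} = \int_{0}^{1} 7 t^{a} \log{\left(t \right)} \, dt = - \frac{7}{\left(a + 1\right)^{2}}.$$

Repeating $3$ times in total — each differentiation brings down another $\ln t$ — gives
$$\frac{d^{3}J}{da^{3}} = \int_{0}^{1} 7 t^{a} \log{\left(t \right)}^{3} \, dt = - \frac{42}{\left(a + 1\right)^{4}},$$
and the integrand here is exactly the target integrand, so $I = - \frac{42}{\left(a + 1\right)^{4}}$.

Setting $a = \frac{4}{5}$:
$$I = - \frac{8750}{2187}.$$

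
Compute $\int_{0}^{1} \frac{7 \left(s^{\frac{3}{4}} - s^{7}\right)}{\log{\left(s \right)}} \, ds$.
$\log{\left(\frac{823543}{34359738368} \right)}$

Consider the one-parameter family: let $I(a) = \int_{0}^{1} \frac{7 \left(- s^{7} + s^{a}\right)}{\log{\left(s \right)}} \, ds$.

Since $\dfrac{\partial}{\partial a}\,s^{a} = s^{a} \ln s$, the $\ln s$ in the denominator cancels and
$$\frac{dI}{da} = \int_{0}^{1} 7 s^{a} \, ds = 7 \left[\frac{s^{a+1}}{a+1}\right]_0^1 = \frac{7}{a + 1}.$$

Integrating with respect to $a$ gives $I(a) = \log{\left(\frac{\left(a + 1\right)^{7}}{2097152} \right)} + C$.

At $a = 7$ the integrand is identically $0$, so $I(7) = 0$. The closed form gives $0$, hence $C = 0$.

Setting $a = \frac{3}{4}$:
$$I = \log{\left(\frac{823543}{34359738368} \right)}.$$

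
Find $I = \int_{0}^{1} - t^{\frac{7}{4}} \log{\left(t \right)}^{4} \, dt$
$- \frac{24576}{161051}$

Begin with the known integral
$$J(a) = \int_{0}^{1} - t^{a} \, dt = - \frac{1}{a + 1}.$$

Differentiating under the integral sign brings down a factor of $\ln t$:
$$\frac{dJ}{da} = \int_{0}^{1} - t^{a} \log{\left(t \right)} \, dt = \frac{1}{\left(a + 1\right)^{2}}.$$

Repeating $4$ times in total — each differentiation brings down another $\ln t$ — gives
$$\frac{d^{4}J}{da^{4}} = \int_{0}^{1} - t^{a} \log{\left(t \right)}^{4} \, dt = - \frac{24}{\left(a + 1\right)^{5}},$$
and the integrand here is exactly the target integrand, so $I = - \frac{24}{\left(a + 1\right)^{5}}$.

Setting $a = \frac{7}{4}$:
$$I = - \frac{24576}{161051}.$$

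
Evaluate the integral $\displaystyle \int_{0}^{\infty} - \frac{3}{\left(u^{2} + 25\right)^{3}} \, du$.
$- \frac{9 \pi}{50000}$

Recall the elementary integral
$$J(a) = \int_{0}^{\infty} - \frac{3}{a^{2} + u^{2}} \, du = - \frac{3 \pi}{2 a}.$$

Differentiating under the integral sign with respect to $a$,
$$\frac{dJ}{da} = \int_{0}^{\infty} \frac{6 a}{\left(a^{2} + u^{2}\right)^{2}} \, du = \frac{3 \pi}{2 a^{2}},$$
so $\int_{0}^{\infty} - \frac{3}{\left(a^{2} + u^{2}\right)^{2}} \, du = - \frac{3 \pi}{4 a^{3}}$.

Repeating — each differentiation of $1/(u^2+a^2)^j$ produces $-2ja/(u^2+a^2)^{j+1}$ — and dividing through by $-2ja$ at each step yields, after $2$ differentiations in total,
$$\int_{0}^{\infty} - \frac{3}{\left(a^{2} + u^{2}\right)^{3}} \, du = - \frac{9 \pi}{16 a^{5}}.$$

Setting $a = 5$:
$$I = - \frac{9 \pi}{50000}.$$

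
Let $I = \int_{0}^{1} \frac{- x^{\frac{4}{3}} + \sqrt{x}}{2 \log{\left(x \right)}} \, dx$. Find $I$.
$- \frac{\log{\left(14 \right)}}{2} + \log{\left(3 \right)}$

Introduce a parameter $a$ in the exponent: let $I(a) = \int_{0}^{1} \frac{- x^{\frac{4}{3}} + x^{a}}{2 \log{\left(x \right)}} \, dx$.

Since $\dfrac{\partial}{\partial a}\,x^{a} = x^{a} \ln x$, the $\ln x$ in the denominator cancels and
$$\frac{dI}{da} = \int_{0}^{1} \frac{1}{2} x^{a} \, dx = \frac{1}{2} \left[\frac{x^{a+1}}{a+1}\right]_0^1 = \frac{1}{2 \left(a + 1\right)}.$$

Integrating with respect to $a$ gives $I(a) = \log{\left(\frac{\sqrt{21} \sqrt{a + 1}}{7} \right)} + C$.

At $a = \frac{4}{3}$ the integrand is identically $0$, so $I(\frac{4}{3}) = 0$. The closed form gives $0$, hence $C = 0$.

Setting $a = \frac{1}{2}$:
$$I = - \frac{\log{\left(14 \right)}}{2} + \log{\left(3 \right)}.$$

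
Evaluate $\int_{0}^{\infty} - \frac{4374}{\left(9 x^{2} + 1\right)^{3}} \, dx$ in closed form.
$- \frac{2187 \pi}{8}$

Begin with the known result
$$J(a) = \int_{0}^{\infty} - \frac{6}{a^{2} + x^{2}} \, dx = - \frac{3 \pi}{a}.$$

Differentiating under the integral sign with respect to $a$,
$$\frac{dJ}{da} = \int_{0}^{\infty} \frac{12 a}{\left(a^{2} + x^{2}\right)^{2}} \, dx = \frac{3 \pi}{a^{2}},$$
so $\int_{0}^{\infty} - \frac{6}{\left(a^{2} + x^{2}\right)^{2}} \, dx = - \frac{3 \pi}{2 a^{3}}$.

Repeating — each differentiation of $1/(x^2+a^2)^j$ produces $-2ja/(x^2+a^2)^{j+1}$ — and dividing through by $-2ja$ at each step yields, after $2$ differentiations in total,
$$\int_{0}^{\infty} - \frac{6}{\left(a^{2} + x^{2}\right)^{3}} \, dx = - \frac{9 \pi}{8 a^{5}}.$$

Setting $a = \frac{1}{3}$:
$$I = - \frac{2187 \pi}{8}.$$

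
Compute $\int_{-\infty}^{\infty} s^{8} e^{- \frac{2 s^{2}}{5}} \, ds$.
$\frac{65625 \sqrt{10} \sqrt{\pi}}{512}$

Start from the elementary integral
$$J(a) = \int_{-\infty}^{\infty} e^{- a s^{2}} \, ds = \frac{\sqrt{\pi}}{\sqrt{a}}.$$

Differentiating under the integral sign brings down a factor of $(-s^2)$:
$$\frac{dJ}{da} = \int_{-\infty}^{\infty} - s^{2} e^{- a s^{2}} \, ds = - \frac{\sqrt{\pi}}{2 a^{\frac{3}{2}}}.$$

Repeating $4$ times in total — each differentiation brings down another $(-s^2)$ — gives
$$\frac{d^{4}J}{da^{4}} = \int_{-\infty}^{\infty} s^{8} e^{- a s^{2}} \, ds = \frac{105 \sqrt{\pi}}{16 a^{\frac{9}{2}}},$$
and the integrand here is exactly the target integrand, so $I = \frac{105 \sqrt{\pi}}{16 a^{\frac{9}{2}}}$.

Setting $a = \frac{2}{5}$:
$$I = \frac{65625 \sqrt{10} \sqrt{\pi}}{512}.$$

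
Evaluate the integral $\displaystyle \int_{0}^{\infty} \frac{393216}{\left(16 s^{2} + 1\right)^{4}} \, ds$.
$15360 \pi$

Start from the standard arctangent integral
$$J(a) = \int_{0}^{\infty} \frac{6}{a^{2} + s^{2}} \, ds = \frac{3 \pi}{a}.$$

Differentiating under the integral sign with respect to $a$,
$$\frac{dJ}{da} = \int_{0}^{\infty} - \frac{12 a}{\left(a^{2} + s^{2}\right)^{2}} \, ds = - \frac{3 \pi}{a^{2}},$$
so $\int_{0}^{\infty} \frac{6}{\left(a^{2} + s^{2}\right)^{2}} \, ds = \frac{3 \pi}{2 a^{3}}$.

Repeating — each differentiation of $1/(s^2+a^2)^j$ produces $-2ja/(s^2+a^2)^{j+1}$ — and dividing through by $-2ja$ at each step yields, after $3$ differentiations in total,
$$\int_{0}^{\infty} \frac{6}{\left(a^{2} + s^{2}\right)^{4}} \, ds = \frac{15 \pi}{16 a^{7}}.$$

Setting $a = \frac{1}{4}$:
$$I = 15360 \pi.$$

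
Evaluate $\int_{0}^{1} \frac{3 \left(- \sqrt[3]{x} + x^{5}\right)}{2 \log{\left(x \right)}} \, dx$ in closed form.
$\log{\left(\frac{27 \sqrt{2}}{4} \right)}$

Consider the one-parameter family: let $I(a) = \int_{0}^{1} \frac{3 \left(- \sqrt[3]{x} + x^{a}\right)}{2 \log{\left(x \right)}} \, dx$.

Since $\dfrac{\partial}{\partial a}\,x^{a} = x^{a} \ln x$, the $\ln x$ in the denominator cancels and
$$\frac{dI}{da} = \int_{0}^{1} \frac{3}{2} x^{a} \, dx = \frac{3}{2} \left[\frac{x^{a+1}}{a+1}\right]_0^1 = \frac{3}{2 \left(a + 1\right)}.$$

Integrating with respect to $a$ gives $I(a) = \log{\left(\frac{3 \sqrt{3} \left(a + 1\right)^{\frac{3}{2}}}{8} \right)} + C$.

At $a = \frac{1}{3}$ the integrand is identically $0$, so $I(\frac{1}{3}) = 0$. The closed form gives $0$, hence $C = 0$.

Setting $a = 5$:
$$I = \log{\left(\frac{27 \sqrt{2}}{4} \right)}.$$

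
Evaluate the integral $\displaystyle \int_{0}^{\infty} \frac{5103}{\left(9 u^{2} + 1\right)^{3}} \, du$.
$\frac{5103 \pi}{16}$

Recall the elementary integral
$$J(a) = \int_{0}^{\infty} \frac{7}{a^{2} + u^{2}} \, du = \frac{7 \pi}{2 a}.$$

Differentiating under the integral sign with respect to $a$,
$$\frac{dJ}{da} = \int_{0}^{\infty} - \frac{14 a}{\left(a^{2} + u^{2}\right)^{2}} \, du = - \frac{7 \pi}{2 a^{2}},$$
so $\int_{0}^{\infty} \frac{7}{\left(a^{2} + u^{2}\right)^{2}} \, du = \frac{7 \pi}{4 a^{3}}$.

Repeating — each differentiation of $1/(u^2+a^2)^j$ produces $-2ja/(u^2+a^2)^{j+1}$ — and dividing through by $-2ja$ at each step yields, after $2$ differentiations in total,
$$\int_{0}^{\infty} \frac{7}{\left(a^{2} + u^{2}\right)^{3}} \, du = \frac{21 \pi}{16 a^{5}}.$$

Setting $a = \frac{1}{3}$:
$$I = \frac{5103 \pi}{16}.$$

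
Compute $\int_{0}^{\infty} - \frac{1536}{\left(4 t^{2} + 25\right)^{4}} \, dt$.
$- \frac{24 \pi}{15625}$

Recall the elementary integral
$$J(a) = \int_{0}^{\infty} - \frac{6}{a^{2} + t^{2}} \, dt = - \frac{3 \pi}{a}.$$

Differentiating under the integral sign with respect to $a$,
$$\frac{dJ}{da} = \int_{0}^{\infty} \frac{12 a}{\left(a^{2} + t^{2}\right)^{2}} \, dt = \frac{3 \pi}{a^{2}},$$
so $\int_{0}^{\infty} - \frac{6}{\left(a^{2} + t^{2}\right)^{2}} \, dt = - \frac{3 \pi}{2 a^{3}}$.

Repeating — each differentiation of $1/(t^2+a^2)^j$ produces $-2ja/(t^2+a^2)^{j+1}$ — and dividing through by $-2ja$ at each step yields, after $3$ differentiations in total,
$$\int_{0}^{\infty} - \frac{6}{\left(a^{2} + t^{2}\right)^{4}} \, dt = - \frac{15 \pi}{16 a^{7}}.$$

Setting $a = \frac{5}{2}$:
$$I = - \frac{24 \pi}{15625}.$$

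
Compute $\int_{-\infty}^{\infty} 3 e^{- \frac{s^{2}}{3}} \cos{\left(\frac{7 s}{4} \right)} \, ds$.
$\frac{3 \sqrt{3} \sqrt{\pi}}{e^{\frac{147}{64}}}$

Define $I(b) = \int_{-\infty}^{\infty} 3 e^{- \frac{s^{2}}{3}} \cos{\left(b s \right)} \, ds$.

Differentiating under the integral sign,
$$I'(b) = \int_{-\infty}^{\infty} - 3 s e^{- \frac{s^{2}}{3}} \sin{\left(b s \right)} \, ds.$$

Integrate $\int_{-\infty}^{\infty} s \sin(b s)\, e^{- \frac{s^{2}}{3}}\, ds$ by parts with $u = \sin(b s)$ and $dv = s\, e^{- \frac{s^{2}}{3}}\, ds$, giving $v = - \frac{3 e^{- \frac{s^{2}}{3}}}{2}$. The boundary term vanishes and
$$\int_{-\infty}^{\infty} s \sin(b s)\, e^{- \frac{s^{2}}{3}}\, ds = \frac{3 b}{2} \int_{-\infty}^{\infty} \cos(b s)\, e^{- \frac{s^{2}}{3}}\, ds,$$
so $I'(b) = - \frac{3 b}{2}\, I(b)$.

This is a separable first-order ODE; solving with the initial condition $I(0) = \int_{-\infty}^{\infty} 3 e^{- \frac{s^{2}}{3}}\,ds = 3 \sqrt{3} \sqrt{\pi}$ gives
$$I(b) = 3 \sqrt{3} \sqrt{\pi} e^{- \frac{3 b^{2}}{4}}.$$

Setting $b = \frac{7}{4}$:
$$I = \frac{3 \sqrt{3} \sqrt{\pi}}{e^{\frac{147}{64}}}.$$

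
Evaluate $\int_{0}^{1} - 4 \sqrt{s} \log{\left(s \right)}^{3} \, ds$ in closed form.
$\frac{128}{27}$

Begin with the known integral
$$J(a) = \int_{0}^{1} - 4 s^{a} \, ds = - \frac{4}{a + 1}.$$

Differentiating under the integral sign brings down a factor of $\ln s$:
$$\frac{dJ}{da} = \int_{0}^{1} - 4 s^{a} \log{\left(s \right)} \, ds = \frac{4}{\left(a + 1\right)^{2}}.$$

Repeating $3$ times in total — each differentiation brings down another $\ln s$ — gives
$$\frac{d^{3}J}{da^{3}} = \int_{0}^{1} - 4 s^{a} \log{\left(s \right)}^{3} \, ds = \frac{24}{\left(a + 1\right)^{4}},$$
and the integrand here is exactly the target integrand, so $I = \frac{24}{\left(a + 1\right)^{4}}$.

Setting $a = \frac{1}{2}$:
$$I = \frac{128}{27}.$$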